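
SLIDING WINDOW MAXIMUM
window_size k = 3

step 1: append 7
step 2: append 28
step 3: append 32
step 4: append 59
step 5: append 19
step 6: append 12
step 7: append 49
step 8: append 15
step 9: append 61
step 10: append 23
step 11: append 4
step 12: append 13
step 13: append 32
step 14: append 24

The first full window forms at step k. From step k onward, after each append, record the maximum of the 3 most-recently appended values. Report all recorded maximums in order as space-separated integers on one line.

Answer: 32 59 59 59 49 49 61 61 61 23 32 32

Derivation:
step 1: append 7 -> window=[7] (not full yet)
step 2: append 28 -> window=[7, 28] (not full yet)
step 3: append 32 -> window=[7, 28, 32] -> max=32
step 4: append 59 -> window=[28, 32, 59] -> max=59
step 5: append 19 -> window=[32, 59, 19] -> max=59
step 6: append 12 -> window=[59, 19, 12] -> max=59
step 7: append 49 -> window=[19, 12, 49] -> max=49
step 8: append 15 -> window=[12, 49, 15] -> max=49
step 9: append 61 -> window=[49, 15, 61] -> max=61
step 10: append 23 -> window=[15, 61, 23] -> max=61
step 11: append 4 -> window=[61, 23, 4] -> max=61
step 12: append 13 -> window=[23, 4, 13] -> max=23
step 13: append 32 -> window=[4, 13, 32] -> max=32
step 14: append 24 -> window=[13, 32, 24] -> max=32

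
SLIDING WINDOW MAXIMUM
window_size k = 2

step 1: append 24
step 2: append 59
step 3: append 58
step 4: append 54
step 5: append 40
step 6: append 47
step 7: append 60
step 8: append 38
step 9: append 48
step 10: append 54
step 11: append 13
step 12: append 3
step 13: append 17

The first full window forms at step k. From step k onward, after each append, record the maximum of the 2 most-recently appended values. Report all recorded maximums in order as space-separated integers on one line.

step 1: append 24 -> window=[24] (not full yet)
step 2: append 59 -> window=[24, 59] -> max=59
step 3: append 58 -> window=[59, 58] -> max=59
step 4: append 54 -> window=[58, 54] -> max=58
step 5: append 40 -> window=[54, 40] -> max=54
step 6: append 47 -> window=[40, 47] -> max=47
step 7: append 60 -> window=[47, 60] -> max=60
step 8: append 38 -> window=[60, 38] -> max=60
step 9: append 48 -> window=[38, 48] -> max=48
step 10: append 54 -> window=[48, 54] -> max=54
step 11: append 13 -> window=[54, 13] -> max=54
step 12: append 3 -> window=[13, 3] -> max=13
step 13: append 17 -> window=[3, 17] -> max=17

Answer: 59 59 58 54 47 60 60 48 54 54 13 17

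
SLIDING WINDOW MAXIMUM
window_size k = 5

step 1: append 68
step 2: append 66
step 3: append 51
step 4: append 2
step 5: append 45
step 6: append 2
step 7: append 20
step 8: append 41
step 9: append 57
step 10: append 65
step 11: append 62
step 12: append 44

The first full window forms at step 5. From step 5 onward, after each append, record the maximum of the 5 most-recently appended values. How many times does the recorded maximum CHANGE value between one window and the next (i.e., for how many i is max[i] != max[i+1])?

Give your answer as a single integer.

Answer: 5

Derivation:
step 1: append 68 -> window=[68] (not full yet)
step 2: append 66 -> window=[68, 66] (not full yet)
step 3: append 51 -> window=[68, 66, 51] (not full yet)
step 4: append 2 -> window=[68, 66, 51, 2] (not full yet)
step 5: append 45 -> window=[68, 66, 51, 2, 45] -> max=68
step 6: append 2 -> window=[66, 51, 2, 45, 2] -> max=66
step 7: append 20 -> window=[51, 2, 45, 2, 20] -> max=51
step 8: append 41 -> window=[2, 45, 2, 20, 41] -> max=45
step 9: append 57 -> window=[45, 2, 20, 41, 57] -> max=57
step 10: append 65 -> window=[2, 20, 41, 57, 65] -> max=65
step 11: append 62 -> window=[20, 41, 57, 65, 62] -> max=65
step 12: append 44 -> window=[41, 57, 65, 62, 44] -> max=65
Recorded maximums: 68 66 51 45 57 65 65 65
Changes between consecutive maximums: 5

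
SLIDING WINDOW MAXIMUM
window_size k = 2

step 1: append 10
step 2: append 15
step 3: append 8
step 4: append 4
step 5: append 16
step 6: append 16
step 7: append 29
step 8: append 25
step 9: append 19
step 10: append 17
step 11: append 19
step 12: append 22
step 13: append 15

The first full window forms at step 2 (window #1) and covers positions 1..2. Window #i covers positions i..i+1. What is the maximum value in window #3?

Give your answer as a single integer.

Answer: 8

Derivation:
step 1: append 10 -> window=[10] (not full yet)
step 2: append 15 -> window=[10, 15] -> max=15
step 3: append 8 -> window=[15, 8] -> max=15
step 4: append 4 -> window=[8, 4] -> max=8
Window #3 max = 8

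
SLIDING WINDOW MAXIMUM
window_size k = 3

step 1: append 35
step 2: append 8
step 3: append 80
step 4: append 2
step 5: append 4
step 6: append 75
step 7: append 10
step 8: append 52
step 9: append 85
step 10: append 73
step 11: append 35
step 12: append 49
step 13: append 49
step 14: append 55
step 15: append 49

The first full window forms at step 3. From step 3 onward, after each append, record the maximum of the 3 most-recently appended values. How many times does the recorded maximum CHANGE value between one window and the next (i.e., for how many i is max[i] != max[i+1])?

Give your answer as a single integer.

step 1: append 35 -> window=[35] (not full yet)
step 2: append 8 -> window=[35, 8] (not full yet)
step 3: append 80 -> window=[35, 8, 80] -> max=80
step 4: append 2 -> window=[8, 80, 2] -> max=80
step 5: append 4 -> window=[80, 2, 4] -> max=80
step 6: append 75 -> window=[2, 4, 75] -> max=75
step 7: append 10 -> window=[4, 75, 10] -> max=75
step 8: append 52 -> window=[75, 10, 52] -> max=75
step 9: append 85 -> window=[10, 52, 85] -> max=85
step 10: append 73 -> window=[52, 85, 73] -> max=85
step 11: append 35 -> window=[85, 73, 35] -> max=85
step 12: append 49 -> window=[73, 35, 49] -> max=73
step 13: append 49 -> window=[35, 49, 49] -> max=49
step 14: append 55 -> window=[49, 49, 55] -> max=55
step 15: append 49 -> window=[49, 55, 49] -> max=55
Recorded maximums: 80 80 80 75 75 75 85 85 85 73 49 55 55
Changes between consecutive maximums: 5

Answer: 5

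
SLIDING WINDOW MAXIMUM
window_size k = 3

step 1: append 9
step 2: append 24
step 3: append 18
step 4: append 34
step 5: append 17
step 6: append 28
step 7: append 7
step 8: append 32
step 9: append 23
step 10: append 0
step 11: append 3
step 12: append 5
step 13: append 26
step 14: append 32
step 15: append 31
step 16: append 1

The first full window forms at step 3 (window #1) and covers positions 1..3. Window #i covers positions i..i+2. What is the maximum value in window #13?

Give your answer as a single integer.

step 1: append 9 -> window=[9] (not full yet)
step 2: append 24 -> window=[9, 24] (not full yet)
step 3: append 18 -> window=[9, 24, 18] -> max=24
step 4: append 34 -> window=[24, 18, 34] -> max=34
step 5: append 17 -> window=[18, 34, 17] -> max=34
step 6: append 28 -> window=[34, 17, 28] -> max=34
step 7: append 7 -> window=[17, 28, 7] -> max=28
step 8: append 32 -> window=[28, 7, 32] -> max=32
step 9: append 23 -> window=[7, 32, 23] -> max=32
step 10: append 0 -> window=[32, 23, 0] -> max=32
step 11: append 3 -> window=[23, 0, 3] -> max=23
step 12: append 5 -> window=[0, 3, 5] -> max=5
step 13: append 26 -> window=[3, 5, 26] -> max=26
step 14: append 32 -> window=[5, 26, 32] -> max=32
step 15: append 31 -> window=[26, 32, 31] -> max=32
Window #13 max = 32

Answer: 32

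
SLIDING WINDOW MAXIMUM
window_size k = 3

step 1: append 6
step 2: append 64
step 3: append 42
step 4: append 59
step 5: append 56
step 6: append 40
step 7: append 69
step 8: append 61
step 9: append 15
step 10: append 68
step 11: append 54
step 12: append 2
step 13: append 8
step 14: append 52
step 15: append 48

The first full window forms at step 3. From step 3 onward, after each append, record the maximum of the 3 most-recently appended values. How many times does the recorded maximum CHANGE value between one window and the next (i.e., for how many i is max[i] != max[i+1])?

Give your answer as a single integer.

Answer: 5

Derivation:
step 1: append 6 -> window=[6] (not full yet)
step 2: append 64 -> window=[6, 64] (not full yet)
step 3: append 42 -> window=[6, 64, 42] -> max=64
step 4: append 59 -> window=[64, 42, 59] -> max=64
step 5: append 56 -> window=[42, 59, 56] -> max=59
step 6: append 40 -> window=[59, 56, 40] -> max=59
step 7: append 69 -> window=[56, 40, 69] -> max=69
step 8: append 61 -> window=[40, 69, 61] -> max=69
step 9: append 15 -> window=[69, 61, 15] -> max=69
step 10: append 68 -> window=[61, 15, 68] -> max=68
step 11: append 54 -> window=[15, 68, 54] -> max=68
step 12: append 2 -> window=[68, 54, 2] -> max=68
step 13: append 8 -> window=[54, 2, 8] -> max=54
step 14: append 52 -> window=[2, 8, 52] -> max=52
step 15: append 48 -> window=[8, 52, 48] -> max=52
Recorded maximums: 64 64 59 59 69 69 69 68 68 68 54 52 52
Changes between consecutive maximums: 5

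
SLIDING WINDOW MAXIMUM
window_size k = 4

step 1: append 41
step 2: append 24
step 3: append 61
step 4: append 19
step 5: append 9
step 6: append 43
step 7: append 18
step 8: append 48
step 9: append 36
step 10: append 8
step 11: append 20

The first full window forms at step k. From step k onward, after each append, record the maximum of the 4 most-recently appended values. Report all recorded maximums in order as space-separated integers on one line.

Answer: 61 61 61 43 48 48 48 48

Derivation:
step 1: append 41 -> window=[41] (not full yet)
step 2: append 24 -> window=[41, 24] (not full yet)
step 3: append 61 -> window=[41, 24, 61] (not full yet)
step 4: append 19 -> window=[41, 24, 61, 19] -> max=61
step 5: append 9 -> window=[24, 61, 19, 9] -> max=61
step 6: append 43 -> window=[61, 19, 9, 43] -> max=61
step 7: append 18 -> window=[19, 9, 43, 18] -> max=43
step 8: append 48 -> window=[9, 43, 18, 48] -> max=48
step 9: append 36 -> window=[43, 18, 48, 36] -> max=48
step 10: append 8 -> window=[18, 48, 36, 8] -> max=48
step 11: append 20 -> window=[48, 36, 8, 20] -> max=48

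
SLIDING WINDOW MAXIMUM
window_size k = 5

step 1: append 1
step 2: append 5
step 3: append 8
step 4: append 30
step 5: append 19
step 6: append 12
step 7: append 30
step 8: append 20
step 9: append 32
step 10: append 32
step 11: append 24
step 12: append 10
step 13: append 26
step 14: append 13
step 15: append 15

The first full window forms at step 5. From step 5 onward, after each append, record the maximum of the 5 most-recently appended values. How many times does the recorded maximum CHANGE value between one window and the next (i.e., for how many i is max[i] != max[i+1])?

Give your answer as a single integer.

step 1: append 1 -> window=[1] (not full yet)
step 2: append 5 -> window=[1, 5] (not full yet)
step 3: append 8 -> window=[1, 5, 8] (not full yet)
step 4: append 30 -> window=[1, 5, 8, 30] (not full yet)
step 5: append 19 -> window=[1, 5, 8, 30, 19] -> max=30
step 6: append 12 -> window=[5, 8, 30, 19, 12] -> max=30
step 7: append 30 -> window=[8, 30, 19, 12, 30] -> max=30
step 8: append 20 -> window=[30, 19, 12, 30, 20] -> max=30
step 9: append 32 -> window=[19, 12, 30, 20, 32] -> max=32
step 10: append 32 -> window=[12, 30, 20, 32, 32] -> max=32
step 11: append 24 -> window=[30, 20, 32, 32, 24] -> max=32
step 12: append 10 -> window=[20, 32, 32, 24, 10] -> max=32
step 13: append 26 -> window=[32, 32, 24, 10, 26] -> max=32
step 14: append 13 -> window=[32, 24, 10, 26, 13] -> max=32
step 15: append 15 -> window=[24, 10, 26, 13, 15] -> max=26
Recorded maximums: 30 30 30 30 32 32 32 32 32 32 26
Changes between consecutive maximums: 2

Answer: 2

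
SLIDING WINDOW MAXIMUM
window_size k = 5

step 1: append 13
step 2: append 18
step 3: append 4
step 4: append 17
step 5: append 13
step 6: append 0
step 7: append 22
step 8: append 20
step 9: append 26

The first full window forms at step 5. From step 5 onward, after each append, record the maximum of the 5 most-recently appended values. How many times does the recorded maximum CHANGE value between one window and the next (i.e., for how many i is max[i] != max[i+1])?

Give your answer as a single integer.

step 1: append 13 -> window=[13] (not full yet)
step 2: append 18 -> window=[13, 18] (not full yet)
step 3: append 4 -> window=[13, 18, 4] (not full yet)
step 4: append 17 -> window=[13, 18, 4, 17] (not full yet)
step 5: append 13 -> window=[13, 18, 4, 17, 13] -> max=18
step 6: append 0 -> window=[18, 4, 17, 13, 0] -> max=18
step 7: append 22 -> window=[4, 17, 13, 0, 22] -> max=22
step 8: append 20 -> window=[17, 13, 0, 22, 20] -> max=22
step 9: append 26 -> window=[13, 0, 22, 20, 26] -> max=26
Recorded maximums: 18 18 22 22 26
Changes between consecutive maximums: 2

Answer: 2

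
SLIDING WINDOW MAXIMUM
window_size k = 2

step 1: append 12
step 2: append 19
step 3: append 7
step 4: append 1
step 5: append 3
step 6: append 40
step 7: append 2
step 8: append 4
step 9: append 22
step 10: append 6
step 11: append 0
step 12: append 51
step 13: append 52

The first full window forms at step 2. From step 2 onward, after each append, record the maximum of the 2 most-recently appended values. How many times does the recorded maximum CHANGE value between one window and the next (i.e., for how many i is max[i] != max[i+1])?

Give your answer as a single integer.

Answer: 8

Derivation:
step 1: append 12 -> window=[12] (not full yet)
step 2: append 19 -> window=[12, 19] -> max=19
step 3: append 7 -> window=[19, 7] -> max=19
step 4: append 1 -> window=[7, 1] -> max=7
step 5: append 3 -> window=[1, 3] -> max=3
step 6: append 40 -> window=[3, 40] -> max=40
step 7: append 2 -> window=[40, 2] -> max=40
step 8: append 4 -> window=[2, 4] -> max=4
step 9: append 22 -> window=[4, 22] -> max=22
step 10: append 6 -> window=[22, 6] -> max=22
step 11: append 0 -> window=[6, 0] -> max=6
step 12: append 51 -> window=[0, 51] -> max=51
step 13: append 52 -> window=[51, 52] -> max=52
Recorded maximums: 19 19 7 3 40 40 4 22 22 6 51 52
Changes between consecutive maximums: 8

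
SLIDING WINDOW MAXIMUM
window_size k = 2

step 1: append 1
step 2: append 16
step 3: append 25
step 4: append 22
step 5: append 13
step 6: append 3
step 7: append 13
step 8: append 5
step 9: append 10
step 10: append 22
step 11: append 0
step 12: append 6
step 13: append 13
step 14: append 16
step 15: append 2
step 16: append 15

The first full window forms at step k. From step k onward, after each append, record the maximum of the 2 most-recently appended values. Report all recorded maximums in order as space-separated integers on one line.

Answer: 16 25 25 22 13 13 13 10 22 22 6 13 16 16 15

Derivation:
step 1: append 1 -> window=[1] (not full yet)
step 2: append 16 -> window=[1, 16] -> max=16
step 3: append 25 -> window=[16, 25] -> max=25
step 4: append 22 -> window=[25, 22] -> max=25
step 5: append 13 -> window=[22, 13] -> max=22
step 6: append 3 -> window=[13, 3] -> max=13
step 7: append 13 -> window=[3, 13] -> max=13
step 8: append 5 -> window=[13, 5] -> max=13
step 9: append 10 -> window=[5, 10] -> max=10
step 10: append 22 -> window=[10, 22] -> max=22
step 11: append 0 -> window=[22, 0] -> max=22
step 12: append 6 -> window=[0, 6] -> max=6
step 13: append 13 -> window=[6, 13] -> max=13
step 14: append 16 -> window=[13, 16] -> max=16
step 15: append 2 -> window=[16, 2] -> max=16
step 16: append 15 -> window=[2, 15] -> max=15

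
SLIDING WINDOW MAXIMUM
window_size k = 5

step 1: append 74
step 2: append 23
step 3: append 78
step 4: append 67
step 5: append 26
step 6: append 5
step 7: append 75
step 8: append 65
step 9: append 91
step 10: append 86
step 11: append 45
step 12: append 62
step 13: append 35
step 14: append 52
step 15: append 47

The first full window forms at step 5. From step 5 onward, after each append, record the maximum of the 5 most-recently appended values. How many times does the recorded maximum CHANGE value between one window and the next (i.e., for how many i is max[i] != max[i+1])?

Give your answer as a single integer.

Answer: 4

Derivation:
step 1: append 74 -> window=[74] (not full yet)
step 2: append 23 -> window=[74, 23] (not full yet)
step 3: append 78 -> window=[74, 23, 78] (not full yet)
step 4: append 67 -> window=[74, 23, 78, 67] (not full yet)
step 5: append 26 -> window=[74, 23, 78, 67, 26] -> max=78
step 6: append 5 -> window=[23, 78, 67, 26, 5] -> max=78
step 7: append 75 -> window=[78, 67, 26, 5, 75] -> max=78
step 8: append 65 -> window=[67, 26, 5, 75, 65] -> max=75
step 9: append 91 -> window=[26, 5, 75, 65, 91] -> max=91
step 10: append 86 -> window=[5, 75, 65, 91, 86] -> max=91
step 11: append 45 -> window=[75, 65, 91, 86, 45] -> max=91
step 12: append 62 -> window=[65, 91, 86, 45, 62] -> max=91
step 13: append 35 -> window=[91, 86, 45, 62, 35] -> max=91
step 14: append 52 -> window=[86, 45, 62, 35, 52] -> max=86
step 15: append 47 -> window=[45, 62, 35, 52, 47] -> max=62
Recorded maximums: 78 78 78 75 91 91 91 91 91 86 62
Changes between consecutive maximums: 4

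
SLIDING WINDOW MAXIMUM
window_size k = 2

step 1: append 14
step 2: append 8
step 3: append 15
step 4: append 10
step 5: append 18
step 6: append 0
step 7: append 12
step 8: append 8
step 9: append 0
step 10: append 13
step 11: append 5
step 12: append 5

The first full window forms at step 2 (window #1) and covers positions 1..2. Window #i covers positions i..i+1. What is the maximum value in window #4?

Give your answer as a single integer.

step 1: append 14 -> window=[14] (not full yet)
step 2: append 8 -> window=[14, 8] -> max=14
step 3: append 15 -> window=[8, 15] -> max=15
step 4: append 10 -> window=[15, 10] -> max=15
step 5: append 18 -> window=[10, 18] -> max=18
Window #4 max = 18

Answer: 18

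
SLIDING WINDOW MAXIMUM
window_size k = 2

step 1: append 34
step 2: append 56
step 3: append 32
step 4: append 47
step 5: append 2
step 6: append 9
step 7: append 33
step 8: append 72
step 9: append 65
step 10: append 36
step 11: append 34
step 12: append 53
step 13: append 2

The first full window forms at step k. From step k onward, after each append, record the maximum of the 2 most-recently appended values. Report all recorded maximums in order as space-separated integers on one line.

step 1: append 34 -> window=[34] (not full yet)
step 2: append 56 -> window=[34, 56] -> max=56
step 3: append 32 -> window=[56, 32] -> max=56
step 4: append 47 -> window=[32, 47] -> max=47
step 5: append 2 -> window=[47, 2] -> max=47
step 6: append 9 -> window=[2, 9] -> max=9
step 7: append 33 -> window=[9, 33] -> max=33
step 8: append 72 -> window=[33, 72] -> max=72
step 9: append 65 -> window=[72, 65] -> max=72
step 10: append 36 -> window=[65, 36] -> max=65
step 11: append 34 -> window=[36, 34] -> max=36
step 12: append 53 -> window=[34, 53] -> max=53
step 13: append 2 -> window=[53, 2] -> max=53

Answer: 56 56 47 47 9 33 72 72 65 36 53 53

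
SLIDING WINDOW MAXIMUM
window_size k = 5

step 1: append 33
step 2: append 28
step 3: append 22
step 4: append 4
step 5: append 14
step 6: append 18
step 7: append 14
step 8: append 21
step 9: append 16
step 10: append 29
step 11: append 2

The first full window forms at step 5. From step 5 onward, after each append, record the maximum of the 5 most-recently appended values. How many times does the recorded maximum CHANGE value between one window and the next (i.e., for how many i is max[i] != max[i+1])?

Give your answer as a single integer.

step 1: append 33 -> window=[33] (not full yet)
step 2: append 28 -> window=[33, 28] (not full yet)
step 3: append 22 -> window=[33, 28, 22] (not full yet)
step 4: append 4 -> window=[33, 28, 22, 4] (not full yet)
step 5: append 14 -> window=[33, 28, 22, 4, 14] -> max=33
step 6: append 18 -> window=[28, 22, 4, 14, 18] -> max=28
step 7: append 14 -> window=[22, 4, 14, 18, 14] -> max=22
step 8: append 21 -> window=[4, 14, 18, 14, 21] -> max=21
step 9: append 16 -> window=[14, 18, 14, 21, 16] -> max=21
step 10: append 29 -> window=[18, 14, 21, 16, 29] -> max=29
step 11: append 2 -> window=[14, 21, 16, 29, 2] -> max=29
Recorded maximums: 33 28 22 21 21 29 29
Changes between consecutive maximums: 4

Answer: 4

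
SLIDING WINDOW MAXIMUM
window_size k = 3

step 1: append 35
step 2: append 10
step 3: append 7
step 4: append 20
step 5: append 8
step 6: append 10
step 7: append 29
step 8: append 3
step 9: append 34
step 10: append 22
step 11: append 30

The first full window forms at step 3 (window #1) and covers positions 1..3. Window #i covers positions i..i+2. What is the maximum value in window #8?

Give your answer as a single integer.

step 1: append 35 -> window=[35] (not full yet)
step 2: append 10 -> window=[35, 10] (not full yet)
step 3: append 7 -> window=[35, 10, 7] -> max=35
step 4: append 20 -> window=[10, 7, 20] -> max=20
step 5: append 8 -> window=[7, 20, 8] -> max=20
step 6: append 10 -> window=[20, 8, 10] -> max=20
step 7: append 29 -> window=[8, 10, 29] -> max=29
step 8: append 3 -> window=[10, 29, 3] -> max=29
step 9: append 34 -> window=[29, 3, 34] -> max=34
step 10: append 22 -> window=[3, 34, 22] -> max=34
Window #8 max = 34

Answer: 34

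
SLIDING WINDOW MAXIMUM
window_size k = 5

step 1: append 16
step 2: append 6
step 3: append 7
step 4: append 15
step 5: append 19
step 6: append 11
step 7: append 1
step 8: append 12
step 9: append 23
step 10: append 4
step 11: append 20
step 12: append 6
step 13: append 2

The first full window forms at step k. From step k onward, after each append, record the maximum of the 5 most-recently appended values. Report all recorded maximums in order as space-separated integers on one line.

Answer: 19 19 19 19 23 23 23 23 23

Derivation:
step 1: append 16 -> window=[16] (not full yet)
step 2: append 6 -> window=[16, 6] (not full yet)
step 3: append 7 -> window=[16, 6, 7] (not full yet)
step 4: append 15 -> window=[16, 6, 7, 15] (not full yet)
step 5: append 19 -> window=[16, 6, 7, 15, 19] -> max=19
step 6: append 11 -> window=[6, 7, 15, 19, 11] -> max=19
step 7: append 1 -> window=[7, 15, 19, 11, 1] -> max=19
step 8: append 12 -> window=[15, 19, 11, 1, 12] -> max=19
step 9: append 23 -> window=[19, 11, 1, 12, 23] -> max=23
step 10: append 4 -> window=[11, 1, 12, 23, 4] -> max=23
step 11: append 20 -> window=[1, 12, 23, 4, 20] -> max=23
step 12: append 6 -> window=[12, 23, 4, 20, 6] -> max=23
step 13: append 2 -> window=[23, 4, 20, 6, 2] -> max=23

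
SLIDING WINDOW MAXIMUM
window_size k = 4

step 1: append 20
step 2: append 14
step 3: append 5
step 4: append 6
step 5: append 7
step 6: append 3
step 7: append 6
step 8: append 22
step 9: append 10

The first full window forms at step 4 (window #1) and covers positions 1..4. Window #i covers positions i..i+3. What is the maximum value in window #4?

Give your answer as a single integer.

Answer: 7

Derivation:
step 1: append 20 -> window=[20] (not full yet)
step 2: append 14 -> window=[20, 14] (not full yet)
step 3: append 5 -> window=[20, 14, 5] (not full yet)
step 4: append 6 -> window=[20, 14, 5, 6] -> max=20
step 5: append 7 -> window=[14, 5, 6, 7] -> max=14
step 6: append 3 -> window=[5, 6, 7, 3] -> max=7
step 7: append 6 -> window=[6, 7, 3, 6] -> max=7
Window #4 max = 7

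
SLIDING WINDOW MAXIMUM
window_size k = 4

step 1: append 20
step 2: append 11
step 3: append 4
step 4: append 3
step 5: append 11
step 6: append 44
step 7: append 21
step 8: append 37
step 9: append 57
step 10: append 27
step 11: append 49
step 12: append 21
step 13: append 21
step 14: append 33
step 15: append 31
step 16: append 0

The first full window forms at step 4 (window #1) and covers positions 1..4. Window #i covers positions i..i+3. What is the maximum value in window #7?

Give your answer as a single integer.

step 1: append 20 -> window=[20] (not full yet)
step 2: append 11 -> window=[20, 11] (not full yet)
step 3: append 4 -> window=[20, 11, 4] (not full yet)
step 4: append 3 -> window=[20, 11, 4, 3] -> max=20
step 5: append 11 -> window=[11, 4, 3, 11] -> max=11
step 6: append 44 -> window=[4, 3, 11, 44] -> max=44
step 7: append 21 -> window=[3, 11, 44, 21] -> max=44
step 8: append 37 -> window=[11, 44, 21, 37] -> max=44
step 9: append 57 -> window=[44, 21, 37, 57] -> max=57
step 10: append 27 -> window=[21, 37, 57, 27] -> max=57
Window #7 max = 57

Answer: 57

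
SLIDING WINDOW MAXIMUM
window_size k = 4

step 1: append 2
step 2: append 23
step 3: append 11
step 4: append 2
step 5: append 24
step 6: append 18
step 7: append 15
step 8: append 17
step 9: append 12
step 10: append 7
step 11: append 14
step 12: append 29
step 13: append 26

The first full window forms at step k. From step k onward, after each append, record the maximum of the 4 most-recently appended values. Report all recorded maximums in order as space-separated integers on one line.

step 1: append 2 -> window=[2] (not full yet)
step 2: append 23 -> window=[2, 23] (not full yet)
step 3: append 11 -> window=[2, 23, 11] (not full yet)
step 4: append 2 -> window=[2, 23, 11, 2] -> max=23
step 5: append 24 -> window=[23, 11, 2, 24] -> max=24
step 6: append 18 -> window=[11, 2, 24, 18] -> max=24
step 7: append 15 -> window=[2, 24, 18, 15] -> max=24
step 8: append 17 -> window=[24, 18, 15, 17] -> max=24
step 9: append 12 -> window=[18, 15, 17, 12] -> max=18
step 10: append 7 -> window=[15, 17, 12, 7] -> max=17
step 11: append 14 -> window=[17, 12, 7, 14] -> max=17
step 12: append 29 -> window=[12, 7, 14, 29] -> max=29
step 13: append 26 -> window=[7, 14, 29, 26] -> max=29

Answer: 23 24 24 24 24 18 17 17 29 29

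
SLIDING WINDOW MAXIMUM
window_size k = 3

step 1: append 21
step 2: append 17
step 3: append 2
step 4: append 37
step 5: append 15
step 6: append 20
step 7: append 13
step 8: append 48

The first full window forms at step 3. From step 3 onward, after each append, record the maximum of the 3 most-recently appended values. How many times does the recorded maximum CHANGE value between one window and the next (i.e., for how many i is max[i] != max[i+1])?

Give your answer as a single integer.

step 1: append 21 -> window=[21] (not full yet)
step 2: append 17 -> window=[21, 17] (not full yet)
step 3: append 2 -> window=[21, 17, 2] -> max=21
step 4: append 37 -> window=[17, 2, 37] -> max=37
step 5: append 15 -> window=[2, 37, 15] -> max=37
step 6: append 20 -> window=[37, 15, 20] -> max=37
step 7: append 13 -> window=[15, 20, 13] -> max=20
step 8: append 48 -> window=[20, 13, 48] -> max=48
Recorded maximums: 21 37 37 37 20 48
Changes between consecutive maximums: 3

Answer: 3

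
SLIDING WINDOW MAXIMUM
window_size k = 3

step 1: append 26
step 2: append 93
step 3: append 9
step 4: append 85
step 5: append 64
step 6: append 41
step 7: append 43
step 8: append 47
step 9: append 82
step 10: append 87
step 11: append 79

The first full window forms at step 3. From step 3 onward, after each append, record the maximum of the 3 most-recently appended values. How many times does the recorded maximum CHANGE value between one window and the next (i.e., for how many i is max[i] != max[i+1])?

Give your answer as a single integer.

Answer: 5

Derivation:
step 1: append 26 -> window=[26] (not full yet)
step 2: append 93 -> window=[26, 93] (not full yet)
step 3: append 9 -> window=[26, 93, 9] -> max=93
step 4: append 85 -> window=[93, 9, 85] -> max=93
step 5: append 64 -> window=[9, 85, 64] -> max=85
step 6: append 41 -> window=[85, 64, 41] -> max=85
step 7: append 43 -> window=[64, 41, 43] -> max=64
step 8: append 47 -> window=[41, 43, 47] -> max=47
step 9: append 82 -> window=[43, 47, 82] -> max=82
step 10: append 87 -> window=[47, 82, 87] -> max=87
step 11: append 79 -> window=[82, 87, 79] -> max=87
Recorded maximums: 93 93 85 85 64 47 82 87 87
Changes between consecutive maximums: 5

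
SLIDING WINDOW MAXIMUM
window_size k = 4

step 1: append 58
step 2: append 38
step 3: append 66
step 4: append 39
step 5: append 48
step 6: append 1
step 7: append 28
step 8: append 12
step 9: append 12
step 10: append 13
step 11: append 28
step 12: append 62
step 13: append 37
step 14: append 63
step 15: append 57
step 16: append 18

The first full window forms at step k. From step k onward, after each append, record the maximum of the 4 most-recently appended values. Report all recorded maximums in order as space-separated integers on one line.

step 1: append 58 -> window=[58] (not full yet)
step 2: append 38 -> window=[58, 38] (not full yet)
step 3: append 66 -> window=[58, 38, 66] (not full yet)
step 4: append 39 -> window=[58, 38, 66, 39] -> max=66
step 5: append 48 -> window=[38, 66, 39, 48] -> max=66
step 6: append 1 -> window=[66, 39, 48, 1] -> max=66
step 7: append 28 -> window=[39, 48, 1, 28] -> max=48
step 8: append 12 -> window=[48, 1, 28, 12] -> max=48
step 9: append 12 -> window=[1, 28, 12, 12] -> max=28
step 10: append 13 -> window=[28, 12, 12, 13] -> max=28
step 11: append 28 -> window=[12, 12, 13, 28] -> max=28
step 12: append 62 -> window=[12, 13, 28, 62] -> max=62
step 13: append 37 -> window=[13, 28, 62, 37] -> max=62
step 14: append 63 -> window=[28, 62, 37, 63] -> max=63
step 15: append 57 -> window=[62, 37, 63, 57] -> max=63
step 16: append 18 -> window=[37, 63, 57, 18] -> max=63

Answer: 66 66 66 48 48 28 28 28 62 62 63 63 63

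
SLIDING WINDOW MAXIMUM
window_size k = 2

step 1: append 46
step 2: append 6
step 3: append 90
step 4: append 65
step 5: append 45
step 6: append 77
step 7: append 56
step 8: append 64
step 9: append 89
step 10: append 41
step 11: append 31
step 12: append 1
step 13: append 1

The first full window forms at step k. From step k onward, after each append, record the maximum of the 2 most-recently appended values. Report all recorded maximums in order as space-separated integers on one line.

step 1: append 46 -> window=[46] (not full yet)
step 2: append 6 -> window=[46, 6] -> max=46
step 3: append 90 -> window=[6, 90] -> max=90
step 4: append 65 -> window=[90, 65] -> max=90
step 5: append 45 -> window=[65, 45] -> max=65
step 6: append 77 -> window=[45, 77] -> max=77
step 7: append 56 -> window=[77, 56] -> max=77
step 8: append 64 -> window=[56, 64] -> max=64
step 9: append 89 -> window=[64, 89] -> max=89
step 10: append 41 -> window=[89, 41] -> max=89
step 11: append 31 -> window=[41, 31] -> max=41
step 12: append 1 -> window=[31, 1] -> max=31
step 13: append 1 -> window=[1, 1] -> max=1

Answer: 46 90 90 65 77 77 64 89 89 41 31 1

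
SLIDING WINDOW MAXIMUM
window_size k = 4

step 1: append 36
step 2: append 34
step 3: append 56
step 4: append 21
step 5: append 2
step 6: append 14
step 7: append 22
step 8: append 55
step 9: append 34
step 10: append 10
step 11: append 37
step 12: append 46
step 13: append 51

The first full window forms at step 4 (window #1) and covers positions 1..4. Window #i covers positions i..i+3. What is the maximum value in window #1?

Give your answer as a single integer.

Answer: 56

Derivation:
step 1: append 36 -> window=[36] (not full yet)
step 2: append 34 -> window=[36, 34] (not full yet)
step 3: append 56 -> window=[36, 34, 56] (not full yet)
step 4: append 21 -> window=[36, 34, 56, 21] -> max=56
Window #1 max = 56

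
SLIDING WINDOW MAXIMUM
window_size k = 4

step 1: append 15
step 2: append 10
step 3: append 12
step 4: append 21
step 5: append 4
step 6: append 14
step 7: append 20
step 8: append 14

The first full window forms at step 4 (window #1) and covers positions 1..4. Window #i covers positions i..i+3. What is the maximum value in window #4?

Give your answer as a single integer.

Answer: 21

Derivation:
step 1: append 15 -> window=[15] (not full yet)
step 2: append 10 -> window=[15, 10] (not full yet)
step 3: append 12 -> window=[15, 10, 12] (not full yet)
step 4: append 21 -> window=[15, 10, 12, 21] -> max=21
step 5: append 4 -> window=[10, 12, 21, 4] -> max=21
step 6: append 14 -> window=[12, 21, 4, 14] -> max=21
step 7: append 20 -> window=[21, 4, 14, 20] -> max=21
Window #4 max = 21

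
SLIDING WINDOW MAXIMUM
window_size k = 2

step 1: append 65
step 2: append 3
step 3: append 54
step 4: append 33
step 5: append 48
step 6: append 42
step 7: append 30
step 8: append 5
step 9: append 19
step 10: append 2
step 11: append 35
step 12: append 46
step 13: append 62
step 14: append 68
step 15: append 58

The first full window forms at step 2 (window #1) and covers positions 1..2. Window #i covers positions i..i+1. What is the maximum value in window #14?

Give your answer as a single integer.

Answer: 68

Derivation:
step 1: append 65 -> window=[65] (not full yet)
step 2: append 3 -> window=[65, 3] -> max=65
step 3: append 54 -> window=[3, 54] -> max=54
step 4: append 33 -> window=[54, 33] -> max=54
step 5: append 48 -> window=[33, 48] -> max=48
step 6: append 42 -> window=[48, 42] -> max=48
step 7: append 30 -> window=[42, 30] -> max=42
step 8: append 5 -> window=[30, 5] -> max=30
step 9: append 19 -> window=[5, 19] -> max=19
step 10: append 2 -> window=[19, 2] -> max=19
step 11: append 35 -> window=[2, 35] -> max=35
step 12: append 46 -> window=[35, 46] -> max=46
step 13: append 62 -> window=[46, 62] -> max=62
step 14: append 68 -> window=[62, 68] -> max=68
step 15: append 58 -> window=[68, 58] -> max=68
Window #14 max = 68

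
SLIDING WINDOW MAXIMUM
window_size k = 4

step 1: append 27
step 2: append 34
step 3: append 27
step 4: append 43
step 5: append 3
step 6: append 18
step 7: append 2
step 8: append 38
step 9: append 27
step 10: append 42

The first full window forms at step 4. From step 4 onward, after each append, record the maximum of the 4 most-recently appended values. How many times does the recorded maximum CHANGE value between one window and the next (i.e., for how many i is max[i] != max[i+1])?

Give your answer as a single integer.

step 1: append 27 -> window=[27] (not full yet)
step 2: append 34 -> window=[27, 34] (not full yet)
step 3: append 27 -> window=[27, 34, 27] (not full yet)
step 4: append 43 -> window=[27, 34, 27, 43] -> max=43
step 5: append 3 -> window=[34, 27, 43, 3] -> max=43
step 6: append 18 -> window=[27, 43, 3, 18] -> max=43
step 7: append 2 -> window=[43, 3, 18, 2] -> max=43
step 8: append 38 -> window=[3, 18, 2, 38] -> max=38
step 9: append 27 -> window=[18, 2, 38, 27] -> max=38
step 10: append 42 -> window=[2, 38, 27, 42] -> max=42
Recorded maximums: 43 43 43 43 38 38 42
Changes between consecutive maximums: 2

Answer: 2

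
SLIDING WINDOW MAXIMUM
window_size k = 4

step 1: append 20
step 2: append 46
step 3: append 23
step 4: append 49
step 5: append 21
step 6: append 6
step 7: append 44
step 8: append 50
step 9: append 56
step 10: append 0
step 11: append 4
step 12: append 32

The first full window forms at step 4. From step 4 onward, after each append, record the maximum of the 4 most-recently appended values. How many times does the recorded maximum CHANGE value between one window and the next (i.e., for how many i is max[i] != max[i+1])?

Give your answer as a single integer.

step 1: append 20 -> window=[20] (not full yet)
step 2: append 46 -> window=[20, 46] (not full yet)
step 3: append 23 -> window=[20, 46, 23] (not full yet)
step 4: append 49 -> window=[20, 46, 23, 49] -> max=49
step 5: append 21 -> window=[46, 23, 49, 21] -> max=49
step 6: append 6 -> window=[23, 49, 21, 6] -> max=49
step 7: append 44 -> window=[49, 21, 6, 44] -> max=49
step 8: append 50 -> window=[21, 6, 44, 50] -> max=50
step 9: append 56 -> window=[6, 44, 50, 56] -> max=56
step 10: append 0 -> window=[44, 50, 56, 0] -> max=56
step 11: append 4 -> window=[50, 56, 0, 4] -> max=56
step 12: append 32 -> window=[56, 0, 4, 32] -> max=56
Recorded maximums: 49 49 49 49 50 56 56 56 56
Changes between consecutive maximums: 2

Answer: 2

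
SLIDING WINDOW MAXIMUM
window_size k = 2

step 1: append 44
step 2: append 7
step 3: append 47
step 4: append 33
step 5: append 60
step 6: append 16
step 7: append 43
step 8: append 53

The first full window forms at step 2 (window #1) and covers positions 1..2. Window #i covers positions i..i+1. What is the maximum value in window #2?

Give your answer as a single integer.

step 1: append 44 -> window=[44] (not full yet)
step 2: append 7 -> window=[44, 7] -> max=44
step 3: append 47 -> window=[7, 47] -> max=47
Window #2 max = 47

Answer: 47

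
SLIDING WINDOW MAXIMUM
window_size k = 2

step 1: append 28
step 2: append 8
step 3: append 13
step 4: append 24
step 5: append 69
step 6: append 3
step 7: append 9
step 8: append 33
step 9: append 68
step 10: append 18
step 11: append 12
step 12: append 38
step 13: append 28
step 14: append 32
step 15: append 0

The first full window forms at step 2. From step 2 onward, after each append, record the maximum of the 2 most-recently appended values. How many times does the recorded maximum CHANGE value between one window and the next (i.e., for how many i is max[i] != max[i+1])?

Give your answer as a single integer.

Answer: 9

Derivation:
step 1: append 28 -> window=[28] (not full yet)
step 2: append 8 -> window=[28, 8] -> max=28
step 3: append 13 -> window=[8, 13] -> max=13
step 4: append 24 -> window=[13, 24] -> max=24
step 5: append 69 -> window=[24, 69] -> max=69
step 6: append 3 -> window=[69, 3] -> max=69
step 7: append 9 -> window=[3, 9] -> max=9
step 8: append 33 -> window=[9, 33] -> max=33
step 9: append 68 -> window=[33, 68] -> max=68
step 10: append 18 -> window=[68, 18] -> max=68
step 11: append 12 -> window=[18, 12] -> max=18
step 12: append 38 -> window=[12, 38] -> max=38
step 13: append 28 -> window=[38, 28] -> max=38
step 14: append 32 -> window=[28, 32] -> max=32
step 15: append 0 -> window=[32, 0] -> max=32
Recorded maximums: 28 13 24 69 69 9 33 68 68 18 38 38 32 32
Changes between consecutive maximums: 9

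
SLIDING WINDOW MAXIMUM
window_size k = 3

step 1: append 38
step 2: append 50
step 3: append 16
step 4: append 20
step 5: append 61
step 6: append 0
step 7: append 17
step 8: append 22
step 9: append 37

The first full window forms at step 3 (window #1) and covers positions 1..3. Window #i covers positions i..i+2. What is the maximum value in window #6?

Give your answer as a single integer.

step 1: append 38 -> window=[38] (not full yet)
step 2: append 50 -> window=[38, 50] (not full yet)
step 3: append 16 -> window=[38, 50, 16] -> max=50
step 4: append 20 -> window=[50, 16, 20] -> max=50
step 5: append 61 -> window=[16, 20, 61] -> max=61
step 6: append 0 -> window=[20, 61, 0] -> max=61
step 7: append 17 -> window=[61, 0, 17] -> max=61
step 8: append 22 -> window=[0, 17, 22] -> max=22
Window #6 max = 22

Answer: 22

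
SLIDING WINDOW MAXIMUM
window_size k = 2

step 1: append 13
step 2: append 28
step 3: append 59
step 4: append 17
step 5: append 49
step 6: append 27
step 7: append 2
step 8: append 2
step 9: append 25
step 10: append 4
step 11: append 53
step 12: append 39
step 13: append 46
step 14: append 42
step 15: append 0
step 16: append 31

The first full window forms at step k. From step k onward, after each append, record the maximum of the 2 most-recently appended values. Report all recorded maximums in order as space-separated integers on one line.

Answer: 28 59 59 49 49 27 2 25 25 53 53 46 46 42 31

Derivation:
step 1: append 13 -> window=[13] (not full yet)
step 2: append 28 -> window=[13, 28] -> max=28
step 3: append 59 -> window=[28, 59] -> max=59
step 4: append 17 -> window=[59, 17] -> max=59
step 5: append 49 -> window=[17, 49] -> max=49
step 6: append 27 -> window=[49, 27] -> max=49
step 7: append 2 -> window=[27, 2] -> max=27
step 8: append 2 -> window=[2, 2] -> max=2
step 9: append 25 -> window=[2, 25] -> max=25
step 10: append 4 -> window=[25, 4] -> max=25
step 11: append 53 -> window=[4, 53] -> max=53
step 12: append 39 -> window=[53, 39] -> max=53
step 13: append 46 -> window=[39, 46] -> max=46
step 14: append 42 -> window=[46, 42] -> max=46
step 15: append 0 -> window=[42, 0] -> max=42
step 16: append 31 -> window=[0, 31] -> max=31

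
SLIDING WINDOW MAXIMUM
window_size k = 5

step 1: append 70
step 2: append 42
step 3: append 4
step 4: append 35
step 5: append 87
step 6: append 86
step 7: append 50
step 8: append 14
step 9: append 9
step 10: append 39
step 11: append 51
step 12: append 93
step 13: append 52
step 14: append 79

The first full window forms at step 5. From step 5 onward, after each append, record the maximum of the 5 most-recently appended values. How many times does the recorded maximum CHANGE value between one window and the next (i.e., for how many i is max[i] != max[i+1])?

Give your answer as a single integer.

step 1: append 70 -> window=[70] (not full yet)
step 2: append 42 -> window=[70, 42] (not full yet)
step 3: append 4 -> window=[70, 42, 4] (not full yet)
step 4: append 35 -> window=[70, 42, 4, 35] (not full yet)
step 5: append 87 -> window=[70, 42, 4, 35, 87] -> max=87
step 6: append 86 -> window=[42, 4, 35, 87, 86] -> max=87
step 7: append 50 -> window=[4, 35, 87, 86, 50] -> max=87
step 8: append 14 -> window=[35, 87, 86, 50, 14] -> max=87
step 9: append 9 -> window=[87, 86, 50, 14, 9] -> max=87
step 10: append 39 -> window=[86, 50, 14, 9, 39] -> max=86
step 11: append 51 -> window=[50, 14, 9, 39, 51] -> max=51
step 12: append 93 -> window=[14, 9, 39, 51, 93] -> max=93
step 13: append 52 -> window=[9, 39, 51, 93, 52] -> max=93
step 14: append 79 -> window=[39, 51, 93, 52, 79] -> max=93
Recorded maximums: 87 87 87 87 87 86 51 93 93 93
Changes between consecutive maximums: 3

Answer: 3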